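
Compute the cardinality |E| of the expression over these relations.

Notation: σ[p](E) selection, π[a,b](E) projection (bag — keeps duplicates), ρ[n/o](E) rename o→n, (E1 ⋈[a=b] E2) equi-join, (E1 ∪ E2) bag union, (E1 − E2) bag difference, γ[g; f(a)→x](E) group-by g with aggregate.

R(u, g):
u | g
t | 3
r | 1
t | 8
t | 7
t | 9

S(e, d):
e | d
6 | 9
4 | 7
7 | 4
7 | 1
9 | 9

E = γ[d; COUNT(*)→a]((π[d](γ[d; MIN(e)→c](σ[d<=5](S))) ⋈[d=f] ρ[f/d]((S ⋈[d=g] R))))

Row counts bottom-up:
  S → 5
  σ[d<=5](S) → 2
  γ[d; MIN(e)→c](σ[d<=5](S)) → 2
  π[d](γ[d; MIN(e)→c](σ[d<=5](S))) → 2
  S → 5
  R → 5
  (S ⋈[d=g] R) → 4
  ρ[f/d]((S ⋈[d=g] R)) → 4
  (π[d](γ[d; MIN(e)→c](σ[d<=5](S))) ⋈[d=f] ρ[f/d]((S ⋈[d=g] R))) → 1
  γ[d; COUNT(*)→a]((π[d](γ[d; MIN(e)→c](σ[d<=5](S))) ⋈[d=f] ρ[f/d]((S ⋈[d=g] R)))) → 1

|E| = 1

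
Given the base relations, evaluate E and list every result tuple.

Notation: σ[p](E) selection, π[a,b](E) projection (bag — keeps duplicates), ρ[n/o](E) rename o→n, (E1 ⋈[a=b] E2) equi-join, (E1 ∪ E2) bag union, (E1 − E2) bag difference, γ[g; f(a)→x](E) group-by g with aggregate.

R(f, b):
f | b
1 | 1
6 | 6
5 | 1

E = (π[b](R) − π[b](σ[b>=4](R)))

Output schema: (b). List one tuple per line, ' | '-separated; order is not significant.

Stepwise |·|:
  R → 3
  π[b](R) → 3
  R → 3
  σ[b>=4](R) → 1
  π[b](σ[b>=4](R)) → 1
  (π[b](R) − π[b](σ[b>=4](R))) → 2

== RESULT ==
b
1
1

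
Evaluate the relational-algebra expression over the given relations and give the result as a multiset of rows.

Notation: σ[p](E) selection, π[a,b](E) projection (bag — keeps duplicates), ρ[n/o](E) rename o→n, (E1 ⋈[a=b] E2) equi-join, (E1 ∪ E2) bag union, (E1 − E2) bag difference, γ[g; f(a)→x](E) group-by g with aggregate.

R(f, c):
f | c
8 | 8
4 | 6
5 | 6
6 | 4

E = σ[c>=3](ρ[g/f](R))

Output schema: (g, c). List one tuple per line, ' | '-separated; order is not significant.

Row counts bottom-up:
  R → 4
  ρ[g/f](R) → 4
  σ[c>=3](ρ[g/f](R)) → 4

== RESULT ==
g | c
4 | 6
5 | 6
6 | 4
8 | 8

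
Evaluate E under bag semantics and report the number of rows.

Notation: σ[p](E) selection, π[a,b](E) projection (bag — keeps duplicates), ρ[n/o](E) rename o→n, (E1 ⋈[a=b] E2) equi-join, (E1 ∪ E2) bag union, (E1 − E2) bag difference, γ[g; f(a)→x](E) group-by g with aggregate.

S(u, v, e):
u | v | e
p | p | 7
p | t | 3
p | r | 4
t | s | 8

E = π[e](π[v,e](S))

Row counts bottom-up:
  S → 4
  π[v,e](S) → 4
  π[e](π[v,e](S)) → 4

|E| = 4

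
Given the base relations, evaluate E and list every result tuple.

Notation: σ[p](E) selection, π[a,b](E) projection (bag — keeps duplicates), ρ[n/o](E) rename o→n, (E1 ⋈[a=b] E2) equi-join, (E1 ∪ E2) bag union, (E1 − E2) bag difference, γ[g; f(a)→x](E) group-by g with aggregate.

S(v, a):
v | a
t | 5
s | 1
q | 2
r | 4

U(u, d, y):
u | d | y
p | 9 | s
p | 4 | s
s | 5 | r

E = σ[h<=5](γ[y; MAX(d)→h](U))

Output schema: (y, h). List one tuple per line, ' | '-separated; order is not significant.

Stepwise |·|:
  U → 3
  γ[y; MAX(d)→h](U) → 2
  σ[h<=5](γ[y; MAX(d)→h](U)) → 1

== RESULT ==
y | h
r | 5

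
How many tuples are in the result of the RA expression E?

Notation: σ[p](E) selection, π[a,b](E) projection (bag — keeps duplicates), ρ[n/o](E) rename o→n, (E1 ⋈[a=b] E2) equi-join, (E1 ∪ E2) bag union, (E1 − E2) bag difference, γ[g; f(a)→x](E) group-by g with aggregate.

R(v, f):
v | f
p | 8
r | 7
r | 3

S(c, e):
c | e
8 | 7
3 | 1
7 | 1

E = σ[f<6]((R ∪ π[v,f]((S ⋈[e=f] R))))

Per-node cardinality:
  R → 3
  S → 3
  R → 3
  (S ⋈[e=f] R) → 1
  π[v,f]((S ⋈[e=f] R)) → 1
  (R ∪ π[v,f]((S ⋈[e=f] R))) → 4
  σ[f<6]((R ∪ π[v,f]((S ⋈[e=f] R)))) → 1

|E| = 1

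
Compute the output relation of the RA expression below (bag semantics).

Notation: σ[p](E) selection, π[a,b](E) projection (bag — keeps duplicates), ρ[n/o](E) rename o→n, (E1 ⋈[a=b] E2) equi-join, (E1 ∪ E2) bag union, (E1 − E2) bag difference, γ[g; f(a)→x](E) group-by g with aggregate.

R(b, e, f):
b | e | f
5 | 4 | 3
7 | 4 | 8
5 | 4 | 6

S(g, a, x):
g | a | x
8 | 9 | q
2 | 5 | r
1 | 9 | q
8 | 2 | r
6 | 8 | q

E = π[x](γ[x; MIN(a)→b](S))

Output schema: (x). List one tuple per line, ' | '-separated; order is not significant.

Subexpression sizes:
  S → 5
  γ[x; MIN(a)→b](S) → 2
  π[x](γ[x; MIN(a)→b](S)) → 2

== RESULT ==
x
q
r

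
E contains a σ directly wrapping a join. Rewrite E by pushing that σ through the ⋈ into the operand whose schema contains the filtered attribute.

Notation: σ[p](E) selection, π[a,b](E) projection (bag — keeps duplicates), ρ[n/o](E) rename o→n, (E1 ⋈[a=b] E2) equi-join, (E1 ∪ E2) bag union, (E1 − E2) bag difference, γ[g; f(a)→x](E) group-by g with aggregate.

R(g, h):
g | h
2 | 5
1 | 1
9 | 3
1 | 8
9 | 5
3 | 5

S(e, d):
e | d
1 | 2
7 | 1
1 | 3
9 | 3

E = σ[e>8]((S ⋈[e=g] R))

σ filters on e, owned by the left side.
E' = (σ[e>8](S) ⋈[e=g] R)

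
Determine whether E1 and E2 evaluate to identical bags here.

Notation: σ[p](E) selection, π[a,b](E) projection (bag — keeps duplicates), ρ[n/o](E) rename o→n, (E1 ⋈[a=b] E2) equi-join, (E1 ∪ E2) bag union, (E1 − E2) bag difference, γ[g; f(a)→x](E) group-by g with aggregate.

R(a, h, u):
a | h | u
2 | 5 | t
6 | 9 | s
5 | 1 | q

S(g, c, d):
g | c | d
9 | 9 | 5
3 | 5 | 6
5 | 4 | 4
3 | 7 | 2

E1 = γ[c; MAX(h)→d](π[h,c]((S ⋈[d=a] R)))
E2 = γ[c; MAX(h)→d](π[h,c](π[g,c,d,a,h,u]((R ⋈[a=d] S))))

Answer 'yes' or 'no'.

E1 row counts bottom-up:
  S → 4
  R → 3
  (S ⋈[d=a] R) → 3
  π[h,c]((S ⋈[d=a] R)) → 3
  γ[c; MAX(h)→d](π[h,c]((S ⋈[d=a] R))) → 3
E2 row counts bottom-up:
  R → 3
  S → 4
  (R ⋈[a=d] S) → 3
  π[g,c,d,a,h,u]((R ⋈[a=d] S)) → 3
  π[h,c](π[g,c,d,a,h,u]((R ⋈[a=d] S))) → 3
  γ[c; MAX(h)→d](π[h,c](π[g,c,d,a,h,u]((R ⋈[a=d] S)))) → 3

E1 and E2 produce the same multiset:
c | d
5 | 9
7 | 5
9 | 1

yes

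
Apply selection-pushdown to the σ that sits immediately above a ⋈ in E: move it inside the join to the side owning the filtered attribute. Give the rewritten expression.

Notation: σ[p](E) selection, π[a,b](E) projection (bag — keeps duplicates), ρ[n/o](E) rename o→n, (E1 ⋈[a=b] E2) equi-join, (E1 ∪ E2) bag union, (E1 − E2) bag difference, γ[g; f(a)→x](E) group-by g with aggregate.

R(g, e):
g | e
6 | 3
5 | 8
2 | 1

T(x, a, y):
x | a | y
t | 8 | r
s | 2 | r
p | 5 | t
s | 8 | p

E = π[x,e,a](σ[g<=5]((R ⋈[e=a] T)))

σ filters on g, owned by the left side.
E' = π[x,e,a]((σ[g<=5](R) ⋈[e=a] T))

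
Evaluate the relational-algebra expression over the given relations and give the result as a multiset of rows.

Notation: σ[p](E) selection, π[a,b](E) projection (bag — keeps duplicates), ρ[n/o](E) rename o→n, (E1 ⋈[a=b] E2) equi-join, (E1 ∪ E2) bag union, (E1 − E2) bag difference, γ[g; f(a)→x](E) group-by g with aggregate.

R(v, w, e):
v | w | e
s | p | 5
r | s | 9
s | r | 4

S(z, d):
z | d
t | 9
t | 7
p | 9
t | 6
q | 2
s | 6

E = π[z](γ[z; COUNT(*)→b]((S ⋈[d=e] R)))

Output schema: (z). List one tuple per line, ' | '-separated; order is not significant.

Subexpression sizes:
  S → 6
  R → 3
  (S ⋈[d=e] R) → 2
  γ[z; COUNT(*)→b]((S ⋈[d=e] R)) → 2
  π[z](γ[z; COUNT(*)→b]((S ⋈[d=e] R))) → 2

== RESULT ==
z
p
t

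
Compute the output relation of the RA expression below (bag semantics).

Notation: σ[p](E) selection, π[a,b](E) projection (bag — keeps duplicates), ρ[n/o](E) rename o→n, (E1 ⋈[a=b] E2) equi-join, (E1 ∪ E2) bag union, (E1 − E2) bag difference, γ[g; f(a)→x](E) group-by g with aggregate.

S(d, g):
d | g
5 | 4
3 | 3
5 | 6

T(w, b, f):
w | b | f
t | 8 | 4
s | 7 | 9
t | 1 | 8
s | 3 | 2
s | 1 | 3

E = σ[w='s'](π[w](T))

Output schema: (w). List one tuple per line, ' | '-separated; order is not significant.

Per-node cardinality:
  T → 5
  π[w](T) → 5
  σ[w='s'](π[w](T)) → 3

== RESULT ==
w
s
s
s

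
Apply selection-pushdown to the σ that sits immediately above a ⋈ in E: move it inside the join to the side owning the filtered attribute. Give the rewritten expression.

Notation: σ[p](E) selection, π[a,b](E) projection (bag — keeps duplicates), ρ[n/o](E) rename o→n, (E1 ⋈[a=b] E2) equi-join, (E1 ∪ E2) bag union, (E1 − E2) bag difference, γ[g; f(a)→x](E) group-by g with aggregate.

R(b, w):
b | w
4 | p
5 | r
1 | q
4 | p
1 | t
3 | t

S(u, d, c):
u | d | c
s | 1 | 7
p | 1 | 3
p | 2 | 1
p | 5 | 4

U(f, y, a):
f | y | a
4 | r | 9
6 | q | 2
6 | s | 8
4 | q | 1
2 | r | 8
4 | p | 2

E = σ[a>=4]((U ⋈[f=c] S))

σ filters on a, owned by the left side.
E' = (σ[a>=4](U) ⋈[f=c] S)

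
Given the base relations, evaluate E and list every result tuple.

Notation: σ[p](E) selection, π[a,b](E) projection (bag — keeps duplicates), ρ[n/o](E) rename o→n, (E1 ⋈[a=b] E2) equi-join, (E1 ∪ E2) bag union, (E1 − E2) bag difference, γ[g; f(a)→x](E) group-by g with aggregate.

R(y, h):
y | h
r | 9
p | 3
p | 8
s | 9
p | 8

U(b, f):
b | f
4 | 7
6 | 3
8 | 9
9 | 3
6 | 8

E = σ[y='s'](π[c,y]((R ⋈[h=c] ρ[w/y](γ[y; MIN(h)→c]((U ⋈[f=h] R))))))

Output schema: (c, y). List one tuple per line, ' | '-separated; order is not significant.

Stepwise |·|:
  R → 5
  U → 5
  R → 5
  (U ⋈[f=h] R) → 6
  γ[y; MIN(h)→c]((U ⋈[f=h] R)) → 3
  ρ[w/y](γ[y; MIN(h)→c]((U ⋈[f=h] R))) → 3
  (R ⋈[h=c] ρ[w/y](γ[y; MIN(h)→c]((U ⋈[f=h] R)))) → 5
  π[c,y]((R ⋈[h=c] ρ[w/y](γ[y; MIN(h)→c]((U ⋈[f=h] R))))) → 5
  σ[y='s'](π[c,y]((R ⋈[h=c] ρ[w/y](γ[y; MIN(h)→c]((U ⋈[f=h] R)))))) → 2

== RESULT ==
c | y
9 | s
9 | s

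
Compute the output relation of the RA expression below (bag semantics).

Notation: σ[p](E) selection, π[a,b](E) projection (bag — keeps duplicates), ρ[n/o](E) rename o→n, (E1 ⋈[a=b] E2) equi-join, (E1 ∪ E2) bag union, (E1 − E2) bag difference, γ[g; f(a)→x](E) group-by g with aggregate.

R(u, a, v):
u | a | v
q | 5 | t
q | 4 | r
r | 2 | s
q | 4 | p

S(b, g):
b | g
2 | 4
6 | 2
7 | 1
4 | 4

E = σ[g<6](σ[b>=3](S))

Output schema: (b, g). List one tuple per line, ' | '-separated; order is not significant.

Stepwise |·|:
  S → 4
  σ[b>=3](S) → 3
  σ[g<6](σ[b>=3](S)) → 3

== RESULT ==
b | g
4 | 4
6 | 2
7 | 1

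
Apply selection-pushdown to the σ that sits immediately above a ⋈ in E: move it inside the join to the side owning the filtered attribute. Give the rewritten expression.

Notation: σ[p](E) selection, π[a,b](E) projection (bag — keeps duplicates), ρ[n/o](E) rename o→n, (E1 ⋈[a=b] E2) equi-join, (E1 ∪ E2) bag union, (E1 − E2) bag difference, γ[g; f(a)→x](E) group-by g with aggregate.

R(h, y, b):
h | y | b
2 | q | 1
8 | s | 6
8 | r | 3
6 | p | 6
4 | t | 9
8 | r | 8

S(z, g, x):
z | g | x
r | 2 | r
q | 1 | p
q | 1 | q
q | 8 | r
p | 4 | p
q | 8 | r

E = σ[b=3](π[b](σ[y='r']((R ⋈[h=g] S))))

σ filters on y, owned by the left side.
E' = σ[b=3](π[b]((σ[y='r'](R) ⋈[h=g] S)))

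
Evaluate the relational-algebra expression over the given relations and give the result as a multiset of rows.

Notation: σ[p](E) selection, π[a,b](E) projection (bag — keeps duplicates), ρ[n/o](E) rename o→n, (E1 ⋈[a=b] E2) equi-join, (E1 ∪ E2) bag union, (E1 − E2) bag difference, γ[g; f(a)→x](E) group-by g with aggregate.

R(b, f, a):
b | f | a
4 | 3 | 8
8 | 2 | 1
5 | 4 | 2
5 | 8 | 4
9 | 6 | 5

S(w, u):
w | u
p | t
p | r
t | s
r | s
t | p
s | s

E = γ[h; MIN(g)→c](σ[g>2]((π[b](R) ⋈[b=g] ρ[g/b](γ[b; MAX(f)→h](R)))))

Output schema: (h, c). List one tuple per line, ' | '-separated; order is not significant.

Per-node cardinality:
  R → 5
  π[b](R) → 5
  R → 5
  γ[b; MAX(f)→h](R) → 4
  ρ[g/b](γ[b; MAX(f)→h](R)) → 4
  (π[b](R) ⋈[b=g] ρ[g/b](γ[b; MAX(f)→h](R))) → 5
  σ[g>2]((π[b](R) ⋈[b=g] ρ[g/b](γ[b; MAX(f)→h](R)))) → 5
  γ[h; MIN(g)→c](σ[g>2]((π[b](R) ⋈[b=g] ρ[g/b](γ[b; MAX(f)→h](R))))) → 4

== RESULT ==
h | c
2 | 8
3 | 4
6 | 9
8 | 5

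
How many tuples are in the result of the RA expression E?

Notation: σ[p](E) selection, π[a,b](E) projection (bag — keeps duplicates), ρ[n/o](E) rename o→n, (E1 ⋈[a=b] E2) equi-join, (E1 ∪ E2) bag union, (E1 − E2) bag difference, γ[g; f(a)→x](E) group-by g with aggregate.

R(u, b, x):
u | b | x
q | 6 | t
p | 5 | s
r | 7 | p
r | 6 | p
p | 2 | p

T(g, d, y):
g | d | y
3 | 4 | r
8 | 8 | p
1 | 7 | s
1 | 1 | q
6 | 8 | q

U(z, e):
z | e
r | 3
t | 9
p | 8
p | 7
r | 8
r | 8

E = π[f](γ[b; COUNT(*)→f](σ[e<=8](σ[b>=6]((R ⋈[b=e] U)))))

Row counts bottom-up:
  R → 5
  U → 6
  (R ⋈[b=e] U) → 1
  σ[b>=6]((R ⋈[b=e] U)) → 1
  σ[e<=8](σ[b>=6]((R ⋈[b=e] U))) → 1
  γ[b; COUNT(*)→f](σ[e<=8](σ[b>=6]((R ⋈[b=e] U)))) → 1
  π[f](γ[b; COUNT(*)→f](σ[e<=8](σ[b>=6]((R ⋈[b=e] U))))) → 1

|E| = 1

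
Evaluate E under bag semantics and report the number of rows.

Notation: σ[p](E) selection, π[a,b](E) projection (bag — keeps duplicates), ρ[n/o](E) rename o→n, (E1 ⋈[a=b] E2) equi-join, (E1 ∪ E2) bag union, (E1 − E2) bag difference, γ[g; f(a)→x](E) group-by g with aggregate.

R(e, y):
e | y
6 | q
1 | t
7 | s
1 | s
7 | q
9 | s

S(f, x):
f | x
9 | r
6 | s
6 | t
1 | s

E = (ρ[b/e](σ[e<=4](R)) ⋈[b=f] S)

Per-node cardinality:
  R → 6
  σ[e<=4](R) → 2
  ρ[b/e](σ[e<=4](R)) → 2
  S → 4
  (ρ[b/e](σ[e<=4](R)) ⋈[b=f] S) → 2

|E| = 2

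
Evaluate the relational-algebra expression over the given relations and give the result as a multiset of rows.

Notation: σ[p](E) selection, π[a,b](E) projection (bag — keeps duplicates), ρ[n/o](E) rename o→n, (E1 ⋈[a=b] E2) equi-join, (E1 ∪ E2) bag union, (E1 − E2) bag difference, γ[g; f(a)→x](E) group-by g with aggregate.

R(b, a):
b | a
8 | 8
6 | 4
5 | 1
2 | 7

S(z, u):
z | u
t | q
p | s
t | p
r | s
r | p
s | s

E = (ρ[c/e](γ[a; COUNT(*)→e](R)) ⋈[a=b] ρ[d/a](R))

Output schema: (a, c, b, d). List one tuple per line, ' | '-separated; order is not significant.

Per-node cardinality:
  R → 4
  γ[a; COUNT(*)→e](R) → 4
  ρ[c/e](γ[a; COUNT(*)→e](R)) → 4
  R → 4
  ρ[d/a](R) → 4
  (ρ[c/e](γ[a; COUNT(*)→e](R)) ⋈[a=b] ρ[d/a](R)) → 1

== RESULT ==
a | c | b | d
8 | 1 | 8 | 8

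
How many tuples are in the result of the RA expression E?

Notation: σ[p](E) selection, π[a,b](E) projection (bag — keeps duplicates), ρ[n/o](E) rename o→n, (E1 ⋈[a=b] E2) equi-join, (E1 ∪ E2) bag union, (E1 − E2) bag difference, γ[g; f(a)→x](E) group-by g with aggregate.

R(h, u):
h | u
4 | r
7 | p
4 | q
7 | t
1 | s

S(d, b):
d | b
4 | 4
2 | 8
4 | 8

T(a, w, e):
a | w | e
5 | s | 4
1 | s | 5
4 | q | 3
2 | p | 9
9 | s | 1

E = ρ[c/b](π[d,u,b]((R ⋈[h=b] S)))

Subexpression sizes:
  R → 5
  S → 3
  (R ⋈[h=b] S) → 2
  π[d,u,b]((R ⋈[h=b] S)) → 2
  ρ[c/b](π[d,u,b]((R ⋈[h=b] S))) → 2

|E| = 2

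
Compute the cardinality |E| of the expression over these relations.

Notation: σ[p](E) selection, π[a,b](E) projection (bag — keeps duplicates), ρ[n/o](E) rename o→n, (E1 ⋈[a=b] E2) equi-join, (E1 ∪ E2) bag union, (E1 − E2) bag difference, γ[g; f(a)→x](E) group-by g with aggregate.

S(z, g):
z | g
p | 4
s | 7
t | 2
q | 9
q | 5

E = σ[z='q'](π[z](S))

Stepwise |·|:
  S → 5
  π[z](S) → 5
  σ[z='q'](π[z](S)) → 2

|E| = 2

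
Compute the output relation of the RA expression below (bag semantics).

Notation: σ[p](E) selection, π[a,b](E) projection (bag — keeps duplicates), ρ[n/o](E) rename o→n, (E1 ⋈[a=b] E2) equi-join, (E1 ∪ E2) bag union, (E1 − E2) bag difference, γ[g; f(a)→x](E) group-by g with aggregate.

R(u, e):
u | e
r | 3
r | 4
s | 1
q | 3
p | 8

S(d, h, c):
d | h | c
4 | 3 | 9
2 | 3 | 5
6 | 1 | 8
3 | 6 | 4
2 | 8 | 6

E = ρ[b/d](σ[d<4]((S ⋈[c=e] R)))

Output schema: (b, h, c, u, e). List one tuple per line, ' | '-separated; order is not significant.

Subexpression sizes:
  S → 5
  R → 5
  (S ⋈[c=e] R) → 2
  σ[d<4]((S ⋈[c=e] R)) → 1
  ρ[b/d](σ[d<4]((S ⋈[c=e] R))) → 1

== RESULT ==
b | h | c | u | e
3 | 6 | 4 | r | 4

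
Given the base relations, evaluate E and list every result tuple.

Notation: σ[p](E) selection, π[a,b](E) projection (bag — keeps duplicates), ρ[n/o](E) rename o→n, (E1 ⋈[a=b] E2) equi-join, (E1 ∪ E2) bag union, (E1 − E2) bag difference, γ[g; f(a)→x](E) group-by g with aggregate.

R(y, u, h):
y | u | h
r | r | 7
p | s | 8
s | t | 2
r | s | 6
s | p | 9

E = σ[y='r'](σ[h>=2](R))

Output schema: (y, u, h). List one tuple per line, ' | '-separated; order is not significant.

Per-node cardinality:
  R → 5
  σ[h>=2](R) → 5
  σ[y='r'](σ[h>=2](R)) → 2

== RESULT ==
y | u | h
r | r | 7
r | s | 6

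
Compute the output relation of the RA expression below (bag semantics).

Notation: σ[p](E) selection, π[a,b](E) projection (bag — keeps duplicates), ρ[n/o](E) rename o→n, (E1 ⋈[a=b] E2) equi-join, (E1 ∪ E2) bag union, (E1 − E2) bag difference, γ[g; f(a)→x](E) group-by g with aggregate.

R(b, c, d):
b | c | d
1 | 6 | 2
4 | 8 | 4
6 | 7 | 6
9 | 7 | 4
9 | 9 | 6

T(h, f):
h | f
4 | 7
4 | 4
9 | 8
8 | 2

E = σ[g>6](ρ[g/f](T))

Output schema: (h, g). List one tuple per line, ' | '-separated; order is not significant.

Per-node cardinality:
  T → 4
  ρ[g/f](T) → 4
  σ[g>6](ρ[g/f](T)) → 2

== RESULT ==
h | g
4 | 7
9 | 8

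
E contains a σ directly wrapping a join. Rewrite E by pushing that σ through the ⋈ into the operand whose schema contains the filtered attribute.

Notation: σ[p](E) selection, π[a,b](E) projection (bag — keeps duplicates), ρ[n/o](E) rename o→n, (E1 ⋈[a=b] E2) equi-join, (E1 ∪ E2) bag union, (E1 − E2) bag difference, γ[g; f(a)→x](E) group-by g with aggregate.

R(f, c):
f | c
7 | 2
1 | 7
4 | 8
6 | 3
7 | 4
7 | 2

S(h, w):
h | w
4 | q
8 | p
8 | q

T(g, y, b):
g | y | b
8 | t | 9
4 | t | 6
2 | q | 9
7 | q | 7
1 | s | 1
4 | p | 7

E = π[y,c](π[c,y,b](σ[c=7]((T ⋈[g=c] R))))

σ filters on c, owned by the right side.
E' = π[y,c](π[c,y,b]((T ⋈[g=c] σ[c=7](R))))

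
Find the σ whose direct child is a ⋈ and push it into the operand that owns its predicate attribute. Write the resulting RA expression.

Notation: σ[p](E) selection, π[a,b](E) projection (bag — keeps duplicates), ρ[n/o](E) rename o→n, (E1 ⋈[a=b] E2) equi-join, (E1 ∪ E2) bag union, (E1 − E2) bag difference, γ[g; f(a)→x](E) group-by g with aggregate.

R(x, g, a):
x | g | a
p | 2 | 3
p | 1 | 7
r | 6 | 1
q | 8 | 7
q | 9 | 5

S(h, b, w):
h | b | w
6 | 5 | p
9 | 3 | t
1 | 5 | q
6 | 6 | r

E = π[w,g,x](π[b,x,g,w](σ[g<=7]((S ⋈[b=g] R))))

σ filters on g, owned by the right side.
E' = π[w,g,x](π[b,x,g,w]((S ⋈[b=g] σ[g<=7](R))))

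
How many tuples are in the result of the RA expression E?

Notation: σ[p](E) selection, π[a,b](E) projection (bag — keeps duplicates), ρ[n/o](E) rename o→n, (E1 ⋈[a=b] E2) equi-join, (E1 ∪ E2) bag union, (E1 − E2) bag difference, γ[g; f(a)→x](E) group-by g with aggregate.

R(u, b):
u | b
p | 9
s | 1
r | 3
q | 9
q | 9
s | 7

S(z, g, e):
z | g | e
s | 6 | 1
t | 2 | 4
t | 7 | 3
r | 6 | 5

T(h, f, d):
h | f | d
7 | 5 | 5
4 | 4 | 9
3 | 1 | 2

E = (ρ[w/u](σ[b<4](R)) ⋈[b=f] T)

Subexpression sizes:
  R → 6
  σ[b<4](R) → 2
  ρ[w/u](σ[b<4](R)) → 2
  T → 3
  (ρ[w/u](σ[b<4](R)) ⋈[b=f] T) → 1

|E| = 1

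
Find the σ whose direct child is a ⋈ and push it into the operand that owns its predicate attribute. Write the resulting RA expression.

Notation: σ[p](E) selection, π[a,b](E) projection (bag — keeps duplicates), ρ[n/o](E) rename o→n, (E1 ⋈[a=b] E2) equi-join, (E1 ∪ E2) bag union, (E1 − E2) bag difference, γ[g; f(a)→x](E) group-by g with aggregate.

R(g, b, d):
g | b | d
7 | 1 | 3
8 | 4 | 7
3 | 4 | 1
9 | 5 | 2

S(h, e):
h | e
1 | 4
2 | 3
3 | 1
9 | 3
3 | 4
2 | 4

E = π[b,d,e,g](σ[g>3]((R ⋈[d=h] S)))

σ filters on g, owned by the left side.
E' = π[b,d,e,g]((σ[g>3](R) ⋈[d=h] S))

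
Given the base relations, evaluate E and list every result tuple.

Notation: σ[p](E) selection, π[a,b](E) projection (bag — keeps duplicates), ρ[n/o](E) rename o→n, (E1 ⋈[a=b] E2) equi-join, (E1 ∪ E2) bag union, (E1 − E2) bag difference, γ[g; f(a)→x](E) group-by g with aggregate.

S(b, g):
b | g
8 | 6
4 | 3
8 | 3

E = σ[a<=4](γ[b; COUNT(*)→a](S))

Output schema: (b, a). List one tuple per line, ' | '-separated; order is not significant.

Subexpression sizes:
  S → 3
  γ[b; COUNT(*)→a](S) → 2
  σ[a<=4](γ[b; COUNT(*)→a](S)) → 2

== RESULT ==
b | a
4 | 1
8 | 2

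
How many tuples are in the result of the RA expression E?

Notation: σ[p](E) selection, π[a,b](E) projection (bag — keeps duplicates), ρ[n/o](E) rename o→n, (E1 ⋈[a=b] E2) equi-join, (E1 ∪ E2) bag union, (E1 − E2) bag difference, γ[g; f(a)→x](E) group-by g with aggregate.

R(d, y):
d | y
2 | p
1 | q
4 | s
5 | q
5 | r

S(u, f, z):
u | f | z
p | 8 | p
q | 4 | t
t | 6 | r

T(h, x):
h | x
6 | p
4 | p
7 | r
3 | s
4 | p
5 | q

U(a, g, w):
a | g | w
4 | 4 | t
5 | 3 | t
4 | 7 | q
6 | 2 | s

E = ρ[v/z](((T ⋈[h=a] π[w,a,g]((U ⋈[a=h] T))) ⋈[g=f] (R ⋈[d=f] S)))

Row counts bottom-up:
  T → 6
  U → 4
  T → 6
  (U ⋈[a=h] T) → 6
  π[w,a,g]((U ⋈[a=h] T)) → 6
  (T ⋈[h=a] π[w,a,g]((U ⋈[a=h] T))) → 10
  R → 5
  S → 3
  (R ⋈[d=f] S) → 1
  ((T ⋈[h=a] π[w,a,g]((U ⋈[a=h] T))) ⋈[g=f] (R ⋈[d=f] S)) → 4
  ρ[v/z](((T ⋈[h=a] π[w,a,g]((U ⋈[a=h] T))) ⋈[g=f] (R ⋈[d=f] S))) → 4

|E| = 4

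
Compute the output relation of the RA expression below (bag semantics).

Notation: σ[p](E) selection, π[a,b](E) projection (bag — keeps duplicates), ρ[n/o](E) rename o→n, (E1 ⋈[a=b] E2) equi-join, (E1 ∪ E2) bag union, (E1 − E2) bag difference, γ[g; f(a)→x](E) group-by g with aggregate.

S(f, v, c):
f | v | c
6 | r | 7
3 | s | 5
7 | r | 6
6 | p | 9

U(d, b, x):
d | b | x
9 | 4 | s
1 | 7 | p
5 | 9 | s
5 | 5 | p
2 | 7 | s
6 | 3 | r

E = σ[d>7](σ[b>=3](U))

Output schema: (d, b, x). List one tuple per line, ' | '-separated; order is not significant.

Row counts bottom-up:
  U → 6
  σ[b>=3](U) → 6
  σ[d>7](σ[b>=3](U)) → 1

== RESULT ==
d | b | x
9 | 4 | s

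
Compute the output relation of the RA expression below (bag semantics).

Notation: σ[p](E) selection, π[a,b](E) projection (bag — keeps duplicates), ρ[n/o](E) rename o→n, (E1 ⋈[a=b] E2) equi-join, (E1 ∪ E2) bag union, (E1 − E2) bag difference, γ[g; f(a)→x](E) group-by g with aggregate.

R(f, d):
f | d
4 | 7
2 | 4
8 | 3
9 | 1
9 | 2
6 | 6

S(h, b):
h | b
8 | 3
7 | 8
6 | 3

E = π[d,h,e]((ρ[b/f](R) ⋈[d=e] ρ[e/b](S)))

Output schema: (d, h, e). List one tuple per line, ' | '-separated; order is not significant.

Stepwise |·|:
  R → 6
  ρ[b/f](R) → 6
  S → 3
  ρ[e/b](S) → 3
  (ρ[b/f](R) ⋈[d=e] ρ[e/b](S)) → 2
  π[d,h,e]((ρ[b/f](R) ⋈[d=e] ρ[e/b](S))) → 2

== RESULT ==
d | h | e
3 | 6 | 3
3 | 8 | 3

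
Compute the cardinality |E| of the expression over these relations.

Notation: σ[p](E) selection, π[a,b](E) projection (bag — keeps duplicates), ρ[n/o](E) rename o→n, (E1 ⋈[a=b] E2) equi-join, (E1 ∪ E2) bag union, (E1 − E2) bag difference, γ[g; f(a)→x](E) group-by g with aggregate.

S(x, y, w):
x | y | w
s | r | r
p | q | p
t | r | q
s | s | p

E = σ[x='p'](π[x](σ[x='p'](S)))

Row counts bottom-up:
  S → 4
  σ[x='p'](S) → 1
  π[x](σ[x='p'](S)) → 1
  σ[x='p'](π[x](σ[x='p'](S))) → 1

|E| = 1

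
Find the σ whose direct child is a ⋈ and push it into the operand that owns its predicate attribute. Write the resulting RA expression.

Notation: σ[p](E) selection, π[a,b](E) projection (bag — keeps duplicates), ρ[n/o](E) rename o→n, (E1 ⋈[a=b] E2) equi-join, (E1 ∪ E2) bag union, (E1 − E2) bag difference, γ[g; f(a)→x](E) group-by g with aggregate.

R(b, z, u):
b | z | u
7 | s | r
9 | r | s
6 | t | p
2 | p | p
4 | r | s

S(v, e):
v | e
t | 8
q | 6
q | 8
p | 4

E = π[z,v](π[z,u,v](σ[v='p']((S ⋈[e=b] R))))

σ filters on v, owned by the left side.
E' = π[z,v](π[z,u,v]((σ[v='p'](S) ⋈[e=b] R)))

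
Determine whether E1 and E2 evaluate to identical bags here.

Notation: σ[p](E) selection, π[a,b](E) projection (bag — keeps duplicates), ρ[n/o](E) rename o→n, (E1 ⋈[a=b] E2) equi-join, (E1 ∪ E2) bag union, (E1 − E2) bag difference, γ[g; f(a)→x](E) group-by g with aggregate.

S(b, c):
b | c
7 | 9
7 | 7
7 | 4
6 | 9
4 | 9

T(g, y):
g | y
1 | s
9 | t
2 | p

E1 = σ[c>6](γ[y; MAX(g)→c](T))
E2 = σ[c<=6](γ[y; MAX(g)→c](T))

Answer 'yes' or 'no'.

E1 stepwise |·|:
  T → 3
  γ[y; MAX(g)→c](T) → 3
  σ[c>6](γ[y; MAX(g)→c](T)) → 1
E2 stepwise |·|:
  T → 3
  γ[y; MAX(g)→c](T) → 3
  σ[c<=6](γ[y; MAX(g)→c](T)) → 2

E1 result:
y | c
t | 9
E2 result:
y | c
p | 2
s | 1
Witness: ('t', 9) appears 1× in E1 but 0× in E2.

no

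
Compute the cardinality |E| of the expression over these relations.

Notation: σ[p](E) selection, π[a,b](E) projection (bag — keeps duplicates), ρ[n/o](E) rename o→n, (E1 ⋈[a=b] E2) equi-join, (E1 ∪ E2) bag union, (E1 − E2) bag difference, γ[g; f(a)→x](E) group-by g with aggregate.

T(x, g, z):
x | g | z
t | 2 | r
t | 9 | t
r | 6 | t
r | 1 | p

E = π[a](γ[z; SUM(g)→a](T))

Per-node cardinality:
  T → 4
  γ[z; SUM(g)→a](T) → 3
  π[a](γ[z; SUM(g)→a](T)) → 3

|E| = 3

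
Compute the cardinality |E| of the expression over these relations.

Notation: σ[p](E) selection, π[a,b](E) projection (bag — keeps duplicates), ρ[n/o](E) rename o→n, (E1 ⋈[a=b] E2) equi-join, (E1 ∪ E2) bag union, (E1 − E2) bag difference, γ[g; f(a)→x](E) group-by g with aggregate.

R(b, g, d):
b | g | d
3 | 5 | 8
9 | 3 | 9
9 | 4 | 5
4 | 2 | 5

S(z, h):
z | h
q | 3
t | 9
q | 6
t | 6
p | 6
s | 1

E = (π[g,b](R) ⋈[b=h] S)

Stepwise |·|:
  R → 4
  π[g,b](R) → 4
  S → 6
  (π[g,b](R) ⋈[b=h] S) → 3

|E| = 3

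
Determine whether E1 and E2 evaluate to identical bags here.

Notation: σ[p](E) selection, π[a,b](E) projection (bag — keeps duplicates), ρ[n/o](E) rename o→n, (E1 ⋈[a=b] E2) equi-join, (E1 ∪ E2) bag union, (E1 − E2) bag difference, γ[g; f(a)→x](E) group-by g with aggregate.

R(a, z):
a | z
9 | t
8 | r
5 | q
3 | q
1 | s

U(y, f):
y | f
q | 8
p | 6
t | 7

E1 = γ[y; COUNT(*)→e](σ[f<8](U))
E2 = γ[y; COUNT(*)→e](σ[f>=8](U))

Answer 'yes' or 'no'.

E1 subexpression sizes:
  U → 3
  σ[f<8](U) → 2
  γ[y; COUNT(*)→e](σ[f<8](U)) → 2
E2 subexpression sizes:
  U → 3
  σ[f>=8](U) → 1
  γ[y; COUNT(*)→e](σ[f>=8](U)) → 1

E1 result:
y | e
p | 1
t | 1
E2 result:
y | e
q | 1
Witness: ('q', 1) appears 0× in E1 but 1× in E2.

no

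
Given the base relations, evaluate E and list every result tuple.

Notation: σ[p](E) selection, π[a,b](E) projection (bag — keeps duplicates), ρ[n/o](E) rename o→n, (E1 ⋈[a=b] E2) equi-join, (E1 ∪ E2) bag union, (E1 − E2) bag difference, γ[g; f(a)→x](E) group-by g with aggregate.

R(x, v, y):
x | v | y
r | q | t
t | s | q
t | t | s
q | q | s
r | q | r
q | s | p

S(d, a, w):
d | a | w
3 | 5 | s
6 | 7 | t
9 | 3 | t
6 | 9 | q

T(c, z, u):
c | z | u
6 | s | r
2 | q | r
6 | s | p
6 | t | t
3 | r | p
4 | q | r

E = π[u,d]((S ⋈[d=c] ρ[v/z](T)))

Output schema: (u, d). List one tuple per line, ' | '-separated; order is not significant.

Row counts bottom-up:
  S → 4
  T → 6
  ρ[v/z](T) → 6
  (S ⋈[d=c] ρ[v/z](T)) → 7
  π[u,d]((S ⋈[d=c] ρ[v/z](T))) → 7

== RESULT ==
u | d
p | 3
p | 6
p | 6
r | 6
r | 6
t | 6
t | 6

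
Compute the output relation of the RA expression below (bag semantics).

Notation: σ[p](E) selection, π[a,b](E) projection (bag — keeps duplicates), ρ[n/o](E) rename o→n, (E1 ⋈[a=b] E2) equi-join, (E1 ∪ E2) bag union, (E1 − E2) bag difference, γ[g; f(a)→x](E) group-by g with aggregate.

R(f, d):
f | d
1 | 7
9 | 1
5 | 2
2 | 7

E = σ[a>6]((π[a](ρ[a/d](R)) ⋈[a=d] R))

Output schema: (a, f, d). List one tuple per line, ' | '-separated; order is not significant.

Stepwise |·|:
  R → 4
  ρ[a/d](R) → 4
  π[a](ρ[a/d](R)) → 4
  R → 4
  (π[a](ρ[a/d](R)) ⋈[a=d] R) → 6
  σ[a>6]((π[a](ρ[a/d](R)) ⋈[a=d] R)) → 4

== RESULT ==
a | f | d
7 | 1 | 7
7 | 1 | 7
7 | 2 | 7
7 | 2 | 7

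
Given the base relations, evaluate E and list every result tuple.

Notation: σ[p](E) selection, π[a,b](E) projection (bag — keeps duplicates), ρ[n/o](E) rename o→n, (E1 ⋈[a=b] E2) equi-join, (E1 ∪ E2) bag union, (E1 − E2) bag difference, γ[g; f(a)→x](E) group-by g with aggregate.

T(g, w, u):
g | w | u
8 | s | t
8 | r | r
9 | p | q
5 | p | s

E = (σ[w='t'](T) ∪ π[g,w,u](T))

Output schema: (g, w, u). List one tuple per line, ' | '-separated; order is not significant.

Row counts bottom-up:
  T → 4
  σ[w='t'](T) → 0
  T → 4
  π[g,w,u](T) → 4
  (σ[w='t'](T) ∪ π[g,w,u](T)) → 4

== RESULT ==
g | w | u
5 | p | s
8 | r | r
8 | s | t
9 | p | q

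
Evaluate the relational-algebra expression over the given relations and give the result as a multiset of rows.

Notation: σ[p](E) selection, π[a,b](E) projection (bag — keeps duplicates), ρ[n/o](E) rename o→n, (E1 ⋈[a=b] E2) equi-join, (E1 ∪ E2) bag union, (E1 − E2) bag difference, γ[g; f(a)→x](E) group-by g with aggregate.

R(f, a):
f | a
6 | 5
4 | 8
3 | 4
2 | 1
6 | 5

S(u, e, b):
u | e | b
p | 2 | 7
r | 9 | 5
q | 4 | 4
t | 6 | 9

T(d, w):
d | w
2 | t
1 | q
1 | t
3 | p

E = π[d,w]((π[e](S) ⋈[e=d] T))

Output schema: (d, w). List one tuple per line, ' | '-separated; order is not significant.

Stepwise |·|:
  S → 4
  π[e](S) → 4
  T → 4
  (π[e](S) ⋈[e=d] T) → 1
  π[d,w]((π[e](S) ⋈[e=d] T)) → 1

== RESULT ==
d | w
2 | t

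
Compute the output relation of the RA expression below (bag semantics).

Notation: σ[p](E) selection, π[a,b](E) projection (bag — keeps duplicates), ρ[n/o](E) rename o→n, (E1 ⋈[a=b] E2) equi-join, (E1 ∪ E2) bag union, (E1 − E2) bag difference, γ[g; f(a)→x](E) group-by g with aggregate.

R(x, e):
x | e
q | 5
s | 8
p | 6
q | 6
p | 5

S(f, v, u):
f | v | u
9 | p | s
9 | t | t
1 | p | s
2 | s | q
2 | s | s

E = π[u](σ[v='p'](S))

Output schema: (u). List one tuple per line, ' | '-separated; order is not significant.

Subexpression sizes:
  S → 5
  σ[v='p'](S) → 2
  π[u](σ[v='p'](S)) → 2

== RESULT ==
u
s
s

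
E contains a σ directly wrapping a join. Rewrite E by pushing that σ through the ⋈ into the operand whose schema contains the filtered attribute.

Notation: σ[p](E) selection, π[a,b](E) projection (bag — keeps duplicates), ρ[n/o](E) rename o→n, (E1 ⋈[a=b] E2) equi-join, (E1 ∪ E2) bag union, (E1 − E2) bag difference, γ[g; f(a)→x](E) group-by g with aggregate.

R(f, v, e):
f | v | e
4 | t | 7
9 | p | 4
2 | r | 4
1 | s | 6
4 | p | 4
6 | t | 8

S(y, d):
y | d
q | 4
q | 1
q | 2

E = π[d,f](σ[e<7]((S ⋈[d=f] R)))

σ filters on e, owned by the right side.
E' = π[d,f]((S ⋈[d=f] σ[e<7](R)))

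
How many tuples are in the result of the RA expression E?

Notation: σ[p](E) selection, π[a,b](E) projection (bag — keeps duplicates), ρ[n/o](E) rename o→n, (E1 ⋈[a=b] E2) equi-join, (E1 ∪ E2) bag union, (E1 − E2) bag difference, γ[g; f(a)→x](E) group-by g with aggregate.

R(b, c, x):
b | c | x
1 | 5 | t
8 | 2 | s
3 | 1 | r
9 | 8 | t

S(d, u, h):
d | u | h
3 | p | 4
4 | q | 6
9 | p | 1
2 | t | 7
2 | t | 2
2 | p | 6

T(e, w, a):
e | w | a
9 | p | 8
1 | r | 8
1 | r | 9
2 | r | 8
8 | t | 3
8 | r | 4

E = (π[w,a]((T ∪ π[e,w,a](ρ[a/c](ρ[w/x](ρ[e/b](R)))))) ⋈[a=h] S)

Subexpression sizes:
  T → 6
  R → 4
  ρ[e/b](R) → 4
  ρ[w/x](ρ[e/b](R)) → 4
  ρ[a/c](ρ[w/x](ρ[e/b](R))) → 4
  π[e,w,a](ρ[a/c](ρ[w/x](ρ[e/b](R)))) → 4
  (T ∪ π[e,w,a](ρ[a/c](ρ[w/x](ρ[e/b](R))))) → 10
  π[w,a]((T ∪ π[e,w,a](ρ[a/c](ρ[w/x](ρ[e/b](R)))))) → 10
  S → 6
  (π[w,a]((T ∪ π[e,w,a](ρ[a/c](ρ[w/x](ρ[e/b](R)))))) ⋈[a=h] S) → 3

|E| = 3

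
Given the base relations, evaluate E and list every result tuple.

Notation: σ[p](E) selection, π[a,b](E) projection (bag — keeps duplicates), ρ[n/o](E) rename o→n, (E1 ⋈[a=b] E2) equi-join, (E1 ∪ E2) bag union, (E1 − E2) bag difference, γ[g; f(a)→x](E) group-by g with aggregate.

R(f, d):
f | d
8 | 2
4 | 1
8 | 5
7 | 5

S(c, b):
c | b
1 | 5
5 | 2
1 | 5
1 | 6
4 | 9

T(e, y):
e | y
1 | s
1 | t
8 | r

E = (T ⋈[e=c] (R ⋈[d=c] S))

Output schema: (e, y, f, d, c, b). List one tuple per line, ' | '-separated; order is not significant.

Stepwise |·|:
  T → 3
  R → 4
  S → 5
  (R ⋈[d=c] S) → 5
  (T ⋈[e=c] (R ⋈[d=c] S)) → 6

== RESULT ==
e | y | f | d | c | b
1 | s | 4 | 1 | 1 | 5
1 | s | 4 | 1 | 1 | 5
1 | s | 4 | 1 | 1 | 6
1 | t | 4 | 1 | 1 | 5
1 | t | 4 | 1 | 1 | 5
1 | t | 4 | 1 | 1 | 6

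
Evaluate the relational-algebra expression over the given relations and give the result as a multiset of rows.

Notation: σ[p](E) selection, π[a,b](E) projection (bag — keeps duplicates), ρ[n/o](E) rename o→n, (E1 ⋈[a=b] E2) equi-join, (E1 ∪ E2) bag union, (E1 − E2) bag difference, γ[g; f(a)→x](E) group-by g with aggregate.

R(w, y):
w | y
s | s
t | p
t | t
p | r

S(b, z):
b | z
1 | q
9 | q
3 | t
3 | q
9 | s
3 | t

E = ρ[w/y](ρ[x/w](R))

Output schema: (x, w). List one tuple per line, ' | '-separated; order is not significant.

Row counts bottom-up:
  R → 4
  ρ[x/w](R) → 4
  ρ[w/y](ρ[x/w](R)) → 4

== RESULT ==
x | w
p | r
s | s
t | p
t | t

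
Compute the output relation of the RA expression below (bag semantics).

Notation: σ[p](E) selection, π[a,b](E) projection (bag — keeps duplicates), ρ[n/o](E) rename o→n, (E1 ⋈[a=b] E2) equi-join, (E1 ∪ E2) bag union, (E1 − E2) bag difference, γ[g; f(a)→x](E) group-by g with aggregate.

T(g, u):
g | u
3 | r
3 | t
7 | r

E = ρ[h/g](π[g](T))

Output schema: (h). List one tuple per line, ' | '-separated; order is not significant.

Stepwise |·|:
  T → 3
  π[g](T) → 3
  ρ[h/g](π[g](T)) → 3

== RESULT ==
h
3
3
7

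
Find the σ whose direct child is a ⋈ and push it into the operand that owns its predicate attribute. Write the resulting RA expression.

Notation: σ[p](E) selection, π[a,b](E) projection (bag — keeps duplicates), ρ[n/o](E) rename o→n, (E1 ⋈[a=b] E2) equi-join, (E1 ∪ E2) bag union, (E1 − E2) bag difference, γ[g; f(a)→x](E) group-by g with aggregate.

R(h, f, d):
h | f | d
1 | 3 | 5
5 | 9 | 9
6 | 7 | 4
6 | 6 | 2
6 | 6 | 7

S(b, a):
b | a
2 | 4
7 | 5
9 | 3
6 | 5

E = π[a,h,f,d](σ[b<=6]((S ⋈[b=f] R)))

σ filters on b, owned by the left side.
E' = π[a,h,f,d]((σ[b<=6](S) ⋈[b=f] R))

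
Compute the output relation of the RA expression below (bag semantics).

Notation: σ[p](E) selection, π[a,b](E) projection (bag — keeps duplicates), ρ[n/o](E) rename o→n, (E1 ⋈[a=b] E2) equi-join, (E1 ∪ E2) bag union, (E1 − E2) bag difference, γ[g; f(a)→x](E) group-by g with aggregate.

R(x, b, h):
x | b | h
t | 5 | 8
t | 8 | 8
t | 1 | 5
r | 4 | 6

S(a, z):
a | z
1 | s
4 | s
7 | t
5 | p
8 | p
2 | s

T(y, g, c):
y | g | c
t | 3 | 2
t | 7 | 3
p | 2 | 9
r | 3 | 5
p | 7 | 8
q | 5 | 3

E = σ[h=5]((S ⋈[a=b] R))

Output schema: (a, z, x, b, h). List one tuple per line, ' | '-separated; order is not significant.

Subexpression sizes:
  S → 6
  R → 4
  (S ⋈[a=b] R) → 4
  σ[h=5]((S ⋈[a=b] R)) → 1

== RESULT ==
a | z | x | b | h
1 | s | t | 1 | 5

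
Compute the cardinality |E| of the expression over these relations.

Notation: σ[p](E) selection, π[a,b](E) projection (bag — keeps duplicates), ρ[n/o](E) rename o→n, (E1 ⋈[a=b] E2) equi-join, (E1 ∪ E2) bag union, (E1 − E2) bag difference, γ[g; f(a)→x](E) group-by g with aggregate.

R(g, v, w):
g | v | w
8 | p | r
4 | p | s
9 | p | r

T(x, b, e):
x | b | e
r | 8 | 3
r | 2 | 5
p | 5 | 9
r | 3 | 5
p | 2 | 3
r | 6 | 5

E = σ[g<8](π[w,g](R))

Subexpression sizes:
  R → 3
  π[w,g](R) → 3
  σ[g<8](π[w,g](R)) → 1

|E| = 1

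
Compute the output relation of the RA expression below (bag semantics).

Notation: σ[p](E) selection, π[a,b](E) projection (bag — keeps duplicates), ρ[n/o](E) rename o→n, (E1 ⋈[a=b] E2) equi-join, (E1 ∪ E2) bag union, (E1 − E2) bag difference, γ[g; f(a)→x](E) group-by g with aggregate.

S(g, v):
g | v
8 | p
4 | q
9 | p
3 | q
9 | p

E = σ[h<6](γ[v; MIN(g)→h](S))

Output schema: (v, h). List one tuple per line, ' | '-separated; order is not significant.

Row counts bottom-up:
  S → 5
  γ[v; MIN(g)→h](S) → 2
  σ[h<6](γ[v; MIN(g)→h](S)) → 1

== RESULT ==
v | h
q | 3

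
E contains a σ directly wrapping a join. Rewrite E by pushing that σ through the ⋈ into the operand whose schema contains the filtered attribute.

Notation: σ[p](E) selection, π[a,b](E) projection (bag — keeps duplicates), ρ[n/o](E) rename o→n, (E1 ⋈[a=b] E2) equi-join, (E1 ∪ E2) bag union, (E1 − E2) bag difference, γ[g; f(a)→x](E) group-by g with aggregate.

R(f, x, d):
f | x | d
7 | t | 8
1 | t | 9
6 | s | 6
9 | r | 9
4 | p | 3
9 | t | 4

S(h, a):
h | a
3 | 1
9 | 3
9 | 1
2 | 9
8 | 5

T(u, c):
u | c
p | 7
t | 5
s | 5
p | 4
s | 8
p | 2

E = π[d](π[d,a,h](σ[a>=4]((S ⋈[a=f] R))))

σ filters on a, owned by the left side.
E' = π[d](π[d,a,h]((σ[a>=4](S) ⋈[a=f] R)))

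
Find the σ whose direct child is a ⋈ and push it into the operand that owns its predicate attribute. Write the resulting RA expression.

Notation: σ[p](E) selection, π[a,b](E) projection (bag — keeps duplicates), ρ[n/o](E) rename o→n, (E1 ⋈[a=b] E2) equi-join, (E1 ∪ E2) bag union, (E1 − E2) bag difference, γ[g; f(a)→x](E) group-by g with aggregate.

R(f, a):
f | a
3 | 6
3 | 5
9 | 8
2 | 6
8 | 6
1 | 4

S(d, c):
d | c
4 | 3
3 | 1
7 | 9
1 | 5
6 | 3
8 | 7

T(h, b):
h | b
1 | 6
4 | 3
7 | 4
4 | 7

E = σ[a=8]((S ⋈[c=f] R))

σ filters on a, owned by the right side.
E' = (S ⋈[c=f] σ[a=8](R))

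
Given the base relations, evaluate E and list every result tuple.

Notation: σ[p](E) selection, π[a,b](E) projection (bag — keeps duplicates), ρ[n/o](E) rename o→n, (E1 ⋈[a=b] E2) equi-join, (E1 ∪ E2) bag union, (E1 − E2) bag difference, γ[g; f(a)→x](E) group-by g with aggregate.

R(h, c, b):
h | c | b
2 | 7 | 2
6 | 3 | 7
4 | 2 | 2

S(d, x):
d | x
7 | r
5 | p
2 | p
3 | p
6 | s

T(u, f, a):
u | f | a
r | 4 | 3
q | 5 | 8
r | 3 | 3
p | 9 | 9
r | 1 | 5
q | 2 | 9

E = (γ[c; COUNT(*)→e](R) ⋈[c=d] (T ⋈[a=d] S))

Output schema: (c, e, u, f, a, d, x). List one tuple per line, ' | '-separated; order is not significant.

Per-node cardinality:
  R → 3
  γ[c; COUNT(*)→e](R) → 3
  T → 6
  S → 5
  (T ⋈[a=d] S) → 3
  (γ[c; COUNT(*)→e](R) ⋈[c=d] (T ⋈[a=d] S)) → 2

== RESULT ==
c | e | u | f | a | d | x
3 | 1 | r | 3 | 3 | 3 | p
3 | 1 | r | 4 | 3 | 3 | p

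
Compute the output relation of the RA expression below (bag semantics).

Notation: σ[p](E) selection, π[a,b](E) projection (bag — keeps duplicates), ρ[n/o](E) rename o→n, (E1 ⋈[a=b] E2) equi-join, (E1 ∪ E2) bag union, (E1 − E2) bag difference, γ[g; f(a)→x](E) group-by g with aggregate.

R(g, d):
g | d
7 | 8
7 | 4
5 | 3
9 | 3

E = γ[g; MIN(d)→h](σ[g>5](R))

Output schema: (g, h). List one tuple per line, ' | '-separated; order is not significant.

Stepwise |·|:
  R → 4
  σ[g>5](R) → 3
  γ[g; MIN(d)→h](σ[g>5](R)) → 2

== RESULT ==
g | h
7 | 4
9 | 3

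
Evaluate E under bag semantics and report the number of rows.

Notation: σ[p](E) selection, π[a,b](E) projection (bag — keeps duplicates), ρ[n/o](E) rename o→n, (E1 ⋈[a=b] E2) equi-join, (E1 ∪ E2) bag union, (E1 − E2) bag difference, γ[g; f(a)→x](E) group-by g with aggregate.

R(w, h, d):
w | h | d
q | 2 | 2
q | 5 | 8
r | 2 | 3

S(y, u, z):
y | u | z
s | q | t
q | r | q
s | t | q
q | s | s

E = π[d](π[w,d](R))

Subexpression sizes:
  R → 3
  π[w,d](R) → 3
  π[d](π[w,d](R)) → 3

|E| = 3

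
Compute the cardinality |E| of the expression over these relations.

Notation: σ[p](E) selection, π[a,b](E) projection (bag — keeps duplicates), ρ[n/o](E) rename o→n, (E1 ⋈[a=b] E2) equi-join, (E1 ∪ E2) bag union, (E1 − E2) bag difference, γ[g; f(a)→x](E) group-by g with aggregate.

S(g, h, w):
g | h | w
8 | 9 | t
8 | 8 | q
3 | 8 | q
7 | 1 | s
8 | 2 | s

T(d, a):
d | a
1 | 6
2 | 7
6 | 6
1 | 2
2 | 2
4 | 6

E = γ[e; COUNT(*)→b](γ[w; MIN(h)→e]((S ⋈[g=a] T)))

Subexpression sizes:
  S → 5
  T → 6
  (S ⋈[g=a] T) → 1
  γ[w; MIN(h)→e]((S ⋈[g=a] T)) → 1
  γ[e; COUNT(*)→b](γ[w; MIN(h)→e]((S ⋈[g=a] T))) → 1

|E| = 1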